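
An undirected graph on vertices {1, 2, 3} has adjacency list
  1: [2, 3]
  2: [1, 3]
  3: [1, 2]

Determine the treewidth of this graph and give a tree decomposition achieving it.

Treewidth 2.
One optimal decomposition is:
Bags: B1 = {1, 2, 3}
Tree: (single bag)

A single bag containing all 3 vertices is trivially a valid decomposition of width 2. Conversely, {1, 2, 3} is a clique of size 3, and the vertices of any clique must share a bag in every tree decomposition; so some bag has ≥ 3 vertices and tw(G) ≥ 2. Therefore the treewidth is 2.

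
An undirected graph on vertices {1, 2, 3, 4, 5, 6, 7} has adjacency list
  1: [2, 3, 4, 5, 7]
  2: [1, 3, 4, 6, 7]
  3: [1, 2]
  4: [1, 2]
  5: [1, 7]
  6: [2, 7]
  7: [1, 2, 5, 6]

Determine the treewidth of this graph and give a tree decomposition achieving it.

Treewidth 2.
Bags: B1 = {1, 2, 4}  B2 = {1, 2, 7}  B3 = {1, 2, 3}  B4 = {1, 5, 7}  B5 = {2, 6, 7}
Tree: B1–B2, B2–B3, B2–B4, B2–B5

Each bag holds 3 vertices, so the decomposition has width 2, which upper-bounds the treewidth. On the other hand G contains the 3-clique {1, 2, 3}. A clique must lie in a single bag of any decomposition, so no decomposition can have width below 2. Therefore the treewidth is 2.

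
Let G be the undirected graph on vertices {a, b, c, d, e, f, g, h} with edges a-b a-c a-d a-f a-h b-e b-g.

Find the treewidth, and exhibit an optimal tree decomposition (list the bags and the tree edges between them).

Treewidth 1.
One such decomposition:
Bags: B1 = {a, b}  B2 = {a, h}  B3 = {a, d}  B4 = {b, g}  B5 = {b, e}  B6 = {a, f}  B7 = {a, c}
Tree: B1–B2, B1–B3, B1–B4, B4–B5, B3–B6, B1–B7

The largest bag has 2 vertices, giving width 1; this decomposition certifies tw(G) ≤ 1. Since G has at least one edge (e.g. a–b), it is not an edgeless graph, so tw(G) ≥ 1. The upper and lower bounds meet at 1, so that is the treewidth.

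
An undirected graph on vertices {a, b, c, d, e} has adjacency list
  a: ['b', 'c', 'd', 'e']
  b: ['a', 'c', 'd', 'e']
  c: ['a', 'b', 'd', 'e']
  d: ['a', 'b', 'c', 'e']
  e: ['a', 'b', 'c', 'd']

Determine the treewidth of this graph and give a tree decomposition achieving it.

Treewidth 4.
One optimal decomposition is:
Bags: B1 = {a, b, c, d, e}
Tree: (single bag)

With just one bag of size 5, the width is 5 − 1 = 4, so tw(G) ≤ 4. Conversely, {a, b, c, d, e} is a clique of size 5, and the vertices of any clique must share a bag in every tree decomposition; so some bag has ≥ 5 vertices and tw(G) ≥ 4. Hence tw(G) = 4 exactly.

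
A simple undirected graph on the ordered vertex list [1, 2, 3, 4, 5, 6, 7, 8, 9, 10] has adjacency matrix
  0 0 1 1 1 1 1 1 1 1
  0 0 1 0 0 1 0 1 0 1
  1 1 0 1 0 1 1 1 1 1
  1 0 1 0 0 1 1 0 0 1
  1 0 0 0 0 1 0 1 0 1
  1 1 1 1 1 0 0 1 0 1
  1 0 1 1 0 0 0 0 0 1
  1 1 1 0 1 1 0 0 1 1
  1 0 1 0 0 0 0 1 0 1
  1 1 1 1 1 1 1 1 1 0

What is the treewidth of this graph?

A width-4 tree decomposition is:
Bags: B1 = {1, 3, 6, 8, 10}  B2 = {1, 5, 6, 8, 10}  B3 = {1, 3, 4, 6, 10}  B4 = {2, 3, 6, 8, 10}  B5 = {1, 3, 4, 7, 10}  B6 = {1, 3, 8, 9, 10}
Tree: B1–B2, B1–B3, B1–B4, B3–B5, B1–B6
Each bag holds 5 vertices, so the decomposition has width 4, which upper-bounds the treewidth. On the other hand G contains the 5-clique {1, 3, 8, 9, 10}. A clique must lie in a single bag of any decomposition, so no decomposition can have width below 4. Therefore the treewidth is 4.

4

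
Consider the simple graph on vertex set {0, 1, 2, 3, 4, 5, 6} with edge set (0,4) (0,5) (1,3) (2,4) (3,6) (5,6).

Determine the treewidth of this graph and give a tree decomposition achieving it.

Every bag has size at most 2, so the width is 2 − 1 = 1 and tw(G) ≤ 1. G has an edge, so its treewidth is at least 1. Combining the bounds, tw(G) = 1.

Treewidth 1.
One such decomposition:
Bags: B1 = {2, 4}  B2 = {0, 4}  B3 = {0, 5}  B4 = {5, 6}  B5 = {3, 6}  B6 = {1, 3}
Tree: B1–B2, B2–B3, B3–B4, B4–B5, B5–B6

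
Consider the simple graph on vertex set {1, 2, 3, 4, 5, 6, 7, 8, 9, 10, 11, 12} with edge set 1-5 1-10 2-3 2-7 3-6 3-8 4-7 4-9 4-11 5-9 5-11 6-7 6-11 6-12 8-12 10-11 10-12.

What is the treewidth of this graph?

A width-3 tree decomposition is:
Bags: B1 = {2, 3, 7, 8}  B2 = {3, 6, 7, 8}  B3 = {6, 7, 8, 12}  B4 = {4, 6, 7, 12}  B5 = {4, 6, 11, 12}  B6 = {4, 10, 11, 12}  B7 = {4, 9, 10, 11}  B8 = {5, 9, 10, 11}  B9 = {1, 5, 9, 10}
Tree: B1–B2, B2–B3, B3–B4, B4–B5, B5–B6, B6–B7, B7–B8, B8–B9
Each bag holds 4 vertices, so the decomposition has width 3, which upper-bounds the treewidth. For the lower bound: the 4 vertex sets {2,3,8}, {7}, {6}, {4,10,11,12} are disjoint, each induces a connected subgraph, and every pair is joined by at least one edge of G. Contracting each set to a single vertex therefore yields K_{4} as a minor, and since treewidth is minor-monotone, tw(G) ≥ tw(K_{4}) = 3. Hence tw(G) = 3 exactly.

3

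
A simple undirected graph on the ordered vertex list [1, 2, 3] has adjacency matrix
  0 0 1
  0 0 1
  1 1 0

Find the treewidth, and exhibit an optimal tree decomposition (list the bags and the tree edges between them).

Treewidth 1.
One such decomposition:
Bags: B1 = {1, 3}  B2 = {2, 3}
Tree: B1–B2

Every bag has size at most 2, so the width is 2 − 1 = 1 and tw(G) ≤ 1. Any graph with an edge has treewidth ≥ 1, and G has the edge 3–1. The upper and lower bounds meet at 1, so that is the treewidth.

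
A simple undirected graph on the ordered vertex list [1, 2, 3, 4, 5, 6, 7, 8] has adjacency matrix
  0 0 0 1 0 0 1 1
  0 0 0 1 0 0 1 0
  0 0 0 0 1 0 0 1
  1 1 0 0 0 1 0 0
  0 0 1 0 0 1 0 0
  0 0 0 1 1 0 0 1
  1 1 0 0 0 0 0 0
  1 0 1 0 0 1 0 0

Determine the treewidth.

2

A width-2 tree decomposition is:
Bags: B1 = {3, 5, 8}  B2 = {5, 6, 8}  B3 = {1, 6, 8}  B4 = {1, 4, 6}  B5 = {1, 4, 7}  B6 = {2, 4, 7}
Tree: B1–B2, B2–B3, B3–B4, B4–B5, B5–B6
Every bag has size at most 3, so the width is 3 − 1 = 2 and tw(G) ≤ 2. For the lower bound, G contains the cycle 3–5–6–8–3, so G is not a forest; only forests have treewidth ≤ 1, hence tw(G) ≥ 2. The upper and lower bounds meet at 2, so that is the treewidth.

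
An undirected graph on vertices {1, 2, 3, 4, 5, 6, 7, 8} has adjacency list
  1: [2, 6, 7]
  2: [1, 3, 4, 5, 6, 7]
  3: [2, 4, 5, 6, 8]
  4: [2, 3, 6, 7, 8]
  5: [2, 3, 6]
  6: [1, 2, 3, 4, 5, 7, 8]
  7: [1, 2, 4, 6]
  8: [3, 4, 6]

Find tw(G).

A width-3 tree decomposition is:
Bags: B1 = {2, 3, 4, 6}  B2 = {2, 3, 5, 6}  B3 = {2, 4, 6, 7}  B4 = {1, 2, 6, 7}  B5 = {3, 4, 6, 8}
Tree: B1–B2, B1–B3, B3–B4, B1–B5
The largest bag has 4 vertices, giving width 3; this decomposition certifies tw(G) ≤ 3. On the other hand G contains the 4-clique {3, 4, 6, 8}. A clique must lie in a single bag of any decomposition, so no decomposition can have width below 3. The upper and lower bounds meet at 3, so that is the treewidth.

3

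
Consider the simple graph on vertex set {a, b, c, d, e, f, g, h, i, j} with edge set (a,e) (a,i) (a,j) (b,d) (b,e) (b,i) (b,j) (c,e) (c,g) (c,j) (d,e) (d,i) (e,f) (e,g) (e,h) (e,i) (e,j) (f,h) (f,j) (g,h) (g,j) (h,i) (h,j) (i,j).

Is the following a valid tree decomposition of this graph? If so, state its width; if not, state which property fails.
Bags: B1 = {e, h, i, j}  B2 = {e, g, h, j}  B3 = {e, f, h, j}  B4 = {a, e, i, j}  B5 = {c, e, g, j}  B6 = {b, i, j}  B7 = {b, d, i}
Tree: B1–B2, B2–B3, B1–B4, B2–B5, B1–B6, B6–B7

A tree decomposition must satisfy three properties: every vertex lies in some bag; for every edge, both endpoints lie together in some bag; and for every vertex, the bags containing it form a connected subtree. Here edge (e,b) lies in no bag, so the decomposition is invalid.

No — edge (e,b) lies in no bag.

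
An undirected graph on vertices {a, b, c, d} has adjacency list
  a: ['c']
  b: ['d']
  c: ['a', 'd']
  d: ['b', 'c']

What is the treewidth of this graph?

1

A width-1 tree decomposition is:
Bags: B1 = {b, d}  B2 = {c, d}  B3 = {a, c}
Tree: B1–B2, B2–B3
Each bag holds 2 vertices, so the decomposition has width 1, which upper-bounds the treewidth. G has an edge, so its treewidth is at least 1. The upper and lower bounds meet at 1, so that is the treewidth.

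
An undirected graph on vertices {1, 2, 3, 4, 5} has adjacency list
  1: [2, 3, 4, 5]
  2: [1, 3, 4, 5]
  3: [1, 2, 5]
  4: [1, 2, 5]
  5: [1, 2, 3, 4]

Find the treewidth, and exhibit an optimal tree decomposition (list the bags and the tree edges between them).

The largest bag has 4 vertices, giving width 3; this decomposition certifies tw(G) ≤ 3. Conversely, {1, 2, 3, 5} is a clique of size 4, and the vertices of any clique must share a bag in every tree decomposition; so some bag has ≥ 4 vertices and tw(G) ≥ 3. Therefore the treewidth is 3.

Treewidth 3.
Bags: B1 = {1, 2, 4, 5}  B2 = {1, 2, 3, 5}
Tree: B1–B2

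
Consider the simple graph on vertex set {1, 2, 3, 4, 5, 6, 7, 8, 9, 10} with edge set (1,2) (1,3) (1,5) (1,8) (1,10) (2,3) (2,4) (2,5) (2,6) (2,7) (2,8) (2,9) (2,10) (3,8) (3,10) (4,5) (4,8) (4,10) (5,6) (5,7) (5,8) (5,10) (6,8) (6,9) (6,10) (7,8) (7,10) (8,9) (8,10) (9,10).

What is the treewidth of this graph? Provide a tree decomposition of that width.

Treewidth 4.
Bags: B1 = {2, 5, 7, 8, 10}  B2 = {2, 4, 5, 8, 10}  B3 = {1, 2, 5, 8, 10}  B4 = {1, 2, 3, 8, 10}  B5 = {2, 5, 6, 8, 10}  B6 = {2, 6, 8, 9, 10}
Tree: B1–B2, B1–B3, B3–B4, B1–B5, B5–B6

Each bag holds 5 vertices, so the decomposition has width 4, which upper-bounds the treewidth. On the other hand G contains the 5-clique {2, 6, 8, 9, 10}. A clique must lie in a single bag of any decomposition, so no decomposition can have width below 4. Therefore the treewidth is 4.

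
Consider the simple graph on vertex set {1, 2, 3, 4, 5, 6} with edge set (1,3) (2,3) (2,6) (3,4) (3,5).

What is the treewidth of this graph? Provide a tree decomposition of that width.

Treewidth 1.
Bags: B1 = {3, 4}  B2 = {2, 3}  B3 = {3, 5}  B4 = {1, 3}  B5 = {2, 6}
Tree: B1–B2, B2–B3, B2–B4, B2–B5

Each bag holds 2 vertices, so the decomposition has width 1, which upper-bounds the treewidth. Any graph with an edge has treewidth ≥ 1, and G has the edge 4–3. The upper and lower bounds meet at 1, so that is the treewidth.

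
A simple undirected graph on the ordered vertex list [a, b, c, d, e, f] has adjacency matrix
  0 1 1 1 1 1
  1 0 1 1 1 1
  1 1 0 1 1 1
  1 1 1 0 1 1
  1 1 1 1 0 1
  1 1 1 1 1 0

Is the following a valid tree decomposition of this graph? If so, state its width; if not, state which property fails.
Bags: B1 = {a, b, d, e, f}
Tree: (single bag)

No — vertex c appears in no bag.

A tree decomposition must satisfy three properties: every vertex lies in some bag; for every edge, both endpoints lie together in some bag; and for every vertex, the bags containing it form a connected subtree. Here vertex c appears in no bag, so the decomposition is invalid.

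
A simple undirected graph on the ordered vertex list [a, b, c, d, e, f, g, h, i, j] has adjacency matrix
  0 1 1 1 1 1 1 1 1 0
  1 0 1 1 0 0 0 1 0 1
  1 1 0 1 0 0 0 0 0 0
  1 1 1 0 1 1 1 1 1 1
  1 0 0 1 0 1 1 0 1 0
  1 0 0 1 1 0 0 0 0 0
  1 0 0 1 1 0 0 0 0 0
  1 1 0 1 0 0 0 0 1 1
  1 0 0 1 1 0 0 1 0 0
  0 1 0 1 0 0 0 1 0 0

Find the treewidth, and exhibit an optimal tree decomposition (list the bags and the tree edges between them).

Each bag holds 4 vertices, so the decomposition has width 3, which upper-bounds the treewidth. Conversely, {b, d, h, j} is a clique of size 4, and the vertices of any clique must share a bag in every tree decomposition; so some bag has ≥ 4 vertices and tw(G) ≥ 3. The upper and lower bounds meet at 3, so that is the treewidth.

Treewidth 3.
One optimal decomposition is:
Bags: B1 = {a, d, e, g}  B2 = {a, d, e, i}  B3 = {a, d, h, i}  B4 = {a, d, e, f}  B5 = {a, b, d, h}  B6 = {b, d, h, j}  B7 = {a, b, c, d}
Tree: B1–B2, B2–B3, B1–B4, B3–B5, B5–B6, B5–B7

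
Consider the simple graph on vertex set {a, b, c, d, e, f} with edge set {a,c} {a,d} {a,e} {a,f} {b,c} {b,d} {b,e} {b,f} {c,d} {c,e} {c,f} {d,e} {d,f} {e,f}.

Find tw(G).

4

A width-4 tree decomposition is:
Bags: B1 = {b, c, d, e, f}  B2 = {a, c, d, e, f}
Tree: B1–B2
Each bag holds 5 vertices, so the decomposition has width 4, which upper-bounds the treewidth. For the lower bound, the 5 vertices {a, c, d, e, f} are pairwise adjacent, and any tree decomposition puts a clique entirely inside one bag — forcing width ≥ 4. Therefore the treewidth is 4.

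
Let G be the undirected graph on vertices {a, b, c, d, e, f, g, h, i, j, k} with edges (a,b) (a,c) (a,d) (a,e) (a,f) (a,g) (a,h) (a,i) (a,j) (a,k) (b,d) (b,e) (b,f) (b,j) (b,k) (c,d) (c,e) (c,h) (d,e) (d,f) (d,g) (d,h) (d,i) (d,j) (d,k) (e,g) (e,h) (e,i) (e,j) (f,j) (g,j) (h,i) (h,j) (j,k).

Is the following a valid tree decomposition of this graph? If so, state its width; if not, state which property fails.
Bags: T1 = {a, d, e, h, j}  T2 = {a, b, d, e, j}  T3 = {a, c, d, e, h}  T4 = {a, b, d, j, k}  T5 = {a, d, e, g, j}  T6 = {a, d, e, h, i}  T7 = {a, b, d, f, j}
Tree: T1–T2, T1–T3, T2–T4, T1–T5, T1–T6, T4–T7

Vertex coverage: the bags together contain {a, b, c, d, e, f, g, h, i, j, k}, the full vertex set. Edge coverage: each edge of G has both endpoints in at least one bag. Running intersection: for every vertex, the bags containing it form a connected subtree. All three properties hold, so this is a valid tree decomposition of width max|bag| − 1 = 4, and hence tw(G) ≤ 4.

Yes; width 4.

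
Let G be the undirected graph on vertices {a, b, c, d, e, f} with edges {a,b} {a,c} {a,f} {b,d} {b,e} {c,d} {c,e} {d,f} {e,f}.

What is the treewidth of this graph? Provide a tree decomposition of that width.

Treewidth 3.
Bags: B1 = {b, c, e, f}  B2 = {a, b, c, f}  B3 = {b, c, d, f}
Tree: B1–B2, B2–B3

The largest bag has 4 vertices, giving width 3; this decomposition certifies tw(G) ≤ 3. For the lower bound: the 4 vertex sets {e,f}, {a,c}, {b}, {d} are disjoint, each induces a connected subgraph, and every pair is joined by at least one edge of G. Contracting each set to a single vertex therefore yields K_{4} as a minor, and since treewidth is minor-monotone, tw(G) ≥ tw(K_{4}) = 3. The upper and lower bounds meet at 3, so that is the treewidth.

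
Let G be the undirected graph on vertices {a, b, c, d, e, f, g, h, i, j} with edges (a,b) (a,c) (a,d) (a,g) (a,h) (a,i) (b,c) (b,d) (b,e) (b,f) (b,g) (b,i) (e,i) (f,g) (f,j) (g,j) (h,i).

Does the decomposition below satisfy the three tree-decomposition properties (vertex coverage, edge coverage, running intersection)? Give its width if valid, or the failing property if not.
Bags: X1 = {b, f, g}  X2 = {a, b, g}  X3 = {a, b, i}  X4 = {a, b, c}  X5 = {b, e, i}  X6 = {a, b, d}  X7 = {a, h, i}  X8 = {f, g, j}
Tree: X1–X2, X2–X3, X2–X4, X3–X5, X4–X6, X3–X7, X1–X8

Vertex coverage: the bags together contain {a, b, c, d, e, f, g, h, i, j}, the full vertex set. Edge coverage: each edge of G has both endpoints in at least one bag. Running intersection: for every vertex, the bags containing it form a connected subtree. All three properties hold, so this is a valid tree decomposition of width max|bag| − 1 = 2, and hence tw(G) ≤ 2.

Yes; width 2.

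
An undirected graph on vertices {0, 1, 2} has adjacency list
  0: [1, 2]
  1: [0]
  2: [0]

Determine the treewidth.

A width-1 tree decomposition is:
Bags: B1 = {0, 1}  B2 = {0, 2}
Tree: B1–B2
Every bag has size at most 2, so the width is 2 − 1 = 1 and tw(G) ≤ 1. Since G has at least one edge (e.g. 1–0), it is not an edgeless graph, so tw(G) ≥ 1. Combining the bounds, tw(G) = 1.

1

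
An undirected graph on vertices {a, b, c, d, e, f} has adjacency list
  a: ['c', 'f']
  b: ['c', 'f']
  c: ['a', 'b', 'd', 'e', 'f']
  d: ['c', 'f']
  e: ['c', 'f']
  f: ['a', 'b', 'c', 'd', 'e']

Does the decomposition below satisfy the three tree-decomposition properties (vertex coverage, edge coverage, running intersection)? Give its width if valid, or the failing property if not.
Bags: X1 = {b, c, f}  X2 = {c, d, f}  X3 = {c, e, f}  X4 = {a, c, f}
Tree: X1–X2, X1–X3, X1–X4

Every vertex of G appears in some bag (union = {a, b, c, d, e, f}); every edge is covered by a bag; and for each vertex v the set of bags containing v is connected in the bag tree. The decomposition is therefore valid. The largest bag has 3 vertices, so the width is 2.

Yes; width 2.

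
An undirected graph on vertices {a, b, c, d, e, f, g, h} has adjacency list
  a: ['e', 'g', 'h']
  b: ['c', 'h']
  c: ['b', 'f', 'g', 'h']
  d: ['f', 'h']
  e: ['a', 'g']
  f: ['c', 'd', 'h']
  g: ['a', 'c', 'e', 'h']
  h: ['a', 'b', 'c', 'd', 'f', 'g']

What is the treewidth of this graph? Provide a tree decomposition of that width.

Treewidth 2.
Bags: B1 = {c, f, h}  B2 = {c, g, h}  B3 = {a, g, h}  B4 = {b, c, h}  B5 = {d, f, h}  B6 = {a, e, g}
Tree: B1–B2, B2–B3, B1–B4, B1–B5, B3–B6

Every bag has size at most 3, so the width is 3 − 1 = 2 and tw(G) ≤ 2. Conversely, {a, e, g} is a clique of size 3, and the vertices of any clique must share a bag in every tree decomposition; so some bag has ≥ 3 vertices and tw(G) ≥ 2. Therefore the treewidth is 2.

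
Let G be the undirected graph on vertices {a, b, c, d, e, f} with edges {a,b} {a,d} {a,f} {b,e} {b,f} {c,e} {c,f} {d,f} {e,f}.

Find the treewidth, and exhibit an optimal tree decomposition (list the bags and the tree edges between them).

Treewidth 2.
One such decomposition:
Bags: B1 = {b, e, f}  B2 = {c, e, f}  B3 = {a, b, f}  B4 = {a, d, f}
Tree: B1–B2, B1–B3, B3–B4

Each bag holds 3 vertices, so the decomposition has width 2, which upper-bounds the treewidth. Conversely, {a, d, f} is a clique of size 3, and the vertices of any clique must share a bag in every tree decomposition; so some bag has ≥ 3 vertices and tw(G) ≥ 2. Combining the bounds, tw(G) = 2.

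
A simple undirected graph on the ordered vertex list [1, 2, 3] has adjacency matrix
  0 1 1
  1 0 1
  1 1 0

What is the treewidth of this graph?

A width-2 tree decomposition is:
Bags: B1 = {1, 2, 3}
Tree: (single bag)
With just one bag of size 3, the width is 3 − 1 = 2, so tw(G) ≤ 2. On the other hand G contains the 3-clique {1, 2, 3}. A clique must lie in a single bag of any decomposition, so no decomposition can have width below 2. Hence tw(G) = 2 exactly.

2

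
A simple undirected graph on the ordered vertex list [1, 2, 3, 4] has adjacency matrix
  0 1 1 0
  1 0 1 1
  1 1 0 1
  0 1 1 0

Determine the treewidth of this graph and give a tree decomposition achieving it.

Each bag holds 3 vertices, so the decomposition has width 2, which upper-bounds the treewidth. On the other hand G contains the 3-clique {1, 2, 3}. A clique must lie in a single bag of any decomposition, so no decomposition can have width below 2. The upper and lower bounds meet at 2, so that is the treewidth.

Treewidth 2.
One such decomposition:
Bags: B1 = {1, 2, 3}  B2 = {2, 3, 4}
Tree: B1–B2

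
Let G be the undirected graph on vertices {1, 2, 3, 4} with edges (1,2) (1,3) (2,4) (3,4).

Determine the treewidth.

2

A width-2 tree decomposition is:
Bags: B1 = {2, 3, 4}  B2 = {1, 2, 3}
Tree: B1–B2
The largest bag has 3 vertices, giving width 2; this decomposition certifies tw(G) ≤ 2. For the lower bound, G contains the cycle 2–4–3–1–2, so G is not a forest; only forests have treewidth ≤ 1, hence tw(G) ≥ 2. The upper and lower bounds meet at 2, so that is the treewidth.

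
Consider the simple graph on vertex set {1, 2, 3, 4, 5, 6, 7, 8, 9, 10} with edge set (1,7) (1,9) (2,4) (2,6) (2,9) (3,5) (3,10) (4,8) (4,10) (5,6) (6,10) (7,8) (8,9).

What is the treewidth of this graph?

A width-2 tree decomposition is:
Bags: B1 = {1, 7, 9}  B2 = {7, 8, 9}  B3 = {2, 8, 9}  B4 = {2, 4, 8}  B5 = {2, 4, 6}  B6 = {4, 6, 10}  B7 = {5, 6, 10}  B8 = {3, 5, 10}
Tree: B1–B2, B2–B3, B3–B4, B4–B5, B5–B6, B6–B7, B7–B8
Every bag has size at most 3, so the width is 3 − 1 = 2 and tw(G) ≤ 2. Since 1–7–8–9–1 is a cycle in G, G is not acyclic. Forests are exactly the graphs of treewidth ≤ 1, so tw(G) ≥ 2. The upper and lower bounds meet at 2, so that is the treewidth.

2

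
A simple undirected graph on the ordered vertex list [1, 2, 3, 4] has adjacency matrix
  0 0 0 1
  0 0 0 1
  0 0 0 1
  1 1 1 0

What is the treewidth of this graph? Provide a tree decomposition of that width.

Treewidth 1.
Bags: B1 = {3, 4}  B2 = {1, 4}  B3 = {2, 4}
Tree: B1–B2, B1–B3

Each bag holds 2 vertices, so the decomposition has width 1, which upper-bounds the treewidth. G has an edge, so its treewidth is at least 1. Hence tw(G) = 1 exactly.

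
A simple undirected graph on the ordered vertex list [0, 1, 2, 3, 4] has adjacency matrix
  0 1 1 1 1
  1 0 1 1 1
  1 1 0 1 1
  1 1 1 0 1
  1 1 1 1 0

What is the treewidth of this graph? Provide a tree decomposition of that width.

Treewidth 4.
One optimal decomposition is:
Bags: B1 = {0, 1, 2, 3, 4}
Tree: (single bag)

With just one bag of size 5, the width is 5 − 1 = 4, so tw(G) ≤ 4. Conversely, {0, 1, 2, 3, 4} is a clique of size 5, and the vertices of any clique must share a bag in every tree decomposition; so some bag has ≥ 5 vertices and tw(G) ≥ 4. Combining the bounds, tw(G) = 4.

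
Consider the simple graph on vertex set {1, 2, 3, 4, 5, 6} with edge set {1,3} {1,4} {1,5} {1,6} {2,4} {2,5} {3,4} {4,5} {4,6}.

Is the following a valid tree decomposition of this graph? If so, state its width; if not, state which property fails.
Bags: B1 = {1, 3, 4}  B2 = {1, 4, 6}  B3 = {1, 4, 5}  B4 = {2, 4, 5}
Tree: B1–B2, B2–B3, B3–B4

Every vertex of G appears in some bag (union = {1, 2, 3, 4, 5, 6}); every edge is covered by a bag; and for each vertex v the set of bags containing v is connected in the bag tree. The decomposition is therefore valid. The largest bag has 3 vertices, so the width is 2.

Yes; width 2.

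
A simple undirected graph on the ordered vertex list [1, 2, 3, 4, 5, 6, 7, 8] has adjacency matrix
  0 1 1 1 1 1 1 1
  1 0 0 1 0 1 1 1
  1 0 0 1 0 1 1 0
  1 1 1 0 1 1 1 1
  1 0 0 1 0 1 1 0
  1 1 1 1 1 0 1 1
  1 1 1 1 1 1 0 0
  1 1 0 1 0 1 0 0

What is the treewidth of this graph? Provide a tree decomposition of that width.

The largest bag has 5 vertices, giving width 4; this decomposition certifies tw(G) ≤ 4. For the lower bound, the 5 vertices {1, 2, 4, 6, 8} are pairwise adjacent, and any tree decomposition puts a clique entirely inside one bag — forcing width ≥ 4. Therefore the treewidth is 4.

Treewidth 4.
One such decomposition:
Bags: B1 = {1, 4, 5, 6, 7}  B2 = {1, 3, 4, 6, 7}  B3 = {1, 2, 4, 6, 7}  B4 = {1, 2, 4, 6, 8}
Tree: B1–B2, B1–B3, B3–B4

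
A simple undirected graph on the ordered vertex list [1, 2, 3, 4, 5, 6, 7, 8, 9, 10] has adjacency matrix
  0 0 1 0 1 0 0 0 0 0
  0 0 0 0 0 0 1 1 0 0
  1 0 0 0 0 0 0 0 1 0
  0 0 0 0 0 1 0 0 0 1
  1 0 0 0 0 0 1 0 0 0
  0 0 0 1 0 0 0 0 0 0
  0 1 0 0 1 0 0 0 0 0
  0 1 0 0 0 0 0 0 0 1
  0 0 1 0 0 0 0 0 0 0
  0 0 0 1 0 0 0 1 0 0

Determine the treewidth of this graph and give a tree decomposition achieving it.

Treewidth 1.
One such decomposition:
Bags: B1 = {3, 9}  B2 = {1, 3}  B3 = {1, 5}  B4 = {5, 7}  B5 = {2, 7}  B6 = {2, 8}  B7 = {8, 10}  B8 = {4, 10}  B9 = {4, 6}
Tree: B1–B2, B2–B3, B3–B4, B4–B5, B5–B6, B6–B7, B7–B8, B8–B9

Every bag has size at most 2, so the width is 2 − 1 = 1 and tw(G) ≤ 1. G has an edge, so its treewidth is at least 1. Hence tw(G) = 1 exactly.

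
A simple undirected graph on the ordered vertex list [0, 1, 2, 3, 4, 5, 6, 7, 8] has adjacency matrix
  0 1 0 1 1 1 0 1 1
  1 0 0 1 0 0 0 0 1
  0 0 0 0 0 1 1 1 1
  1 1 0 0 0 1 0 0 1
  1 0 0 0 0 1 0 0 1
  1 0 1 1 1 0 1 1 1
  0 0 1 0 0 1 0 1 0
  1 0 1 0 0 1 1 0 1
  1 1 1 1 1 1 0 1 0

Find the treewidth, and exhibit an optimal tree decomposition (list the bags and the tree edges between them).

Each bag holds 4 vertices, so the decomposition has width 3, which upper-bounds the treewidth. Conversely, {0, 1, 3, 8} is a clique of size 4, and the vertices of any clique must share a bag in every tree decomposition; so some bag has ≥ 4 vertices and tw(G) ≥ 3. Therefore the treewidth is 3.

Treewidth 3.
One optimal decomposition is:
Bags: B1 = {0, 3, 5, 8}  B2 = {0, 5, 7, 8}  B3 = {2, 5, 7, 8}  B4 = {2, 5, 6, 7}  B5 = {0, 4, 5, 8}  B6 = {0, 1, 3, 8}
Tree: B1–B2, B2–B3, B3–B4, B2–B5, B1–B6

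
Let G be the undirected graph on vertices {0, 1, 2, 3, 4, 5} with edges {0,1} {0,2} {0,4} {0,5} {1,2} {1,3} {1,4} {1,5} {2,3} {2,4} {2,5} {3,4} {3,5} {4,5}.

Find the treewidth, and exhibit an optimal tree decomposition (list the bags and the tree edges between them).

Every bag has size at most 5, so the width is 5 − 1 = 4 and tw(G) ≤ 4. Conversely, {0, 1, 2, 4, 5} is a clique of size 5, and the vertices of any clique must share a bag in every tree decomposition; so some bag has ≥ 5 vertices and tw(G) ≥ 4. Combining the bounds, tw(G) = 4.

Treewidth 4.
Bags: B1 = {1, 2, 3, 4, 5}  B2 = {0, 1, 2, 4, 5}
Tree: B1–B2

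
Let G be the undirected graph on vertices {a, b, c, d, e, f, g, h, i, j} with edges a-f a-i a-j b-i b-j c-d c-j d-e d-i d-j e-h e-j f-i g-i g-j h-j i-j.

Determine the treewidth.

2

A width-2 tree decomposition is:
Bags: B1 = {b, i, j}  B2 = {d, i, j}  B3 = {d, e, j}  B4 = {a, i, j}  B5 = {e, h, j}  B6 = {a, f, i}  B7 = {g, i, j}  B8 = {c, d, j}
Tree: B1–B2, B2–B3, B1–B4, B3–B5, B4–B6, B1–B7, B2–B8
Every bag has size at most 3, so the width is 3 − 1 = 2 and tw(G) ≤ 2. Conversely, {d, e, j} is a clique of size 3, and the vertices of any clique must share a bag in every tree decomposition; so some bag has ≥ 3 vertices and tw(G) ≥ 2. Therefore the treewidth is 2.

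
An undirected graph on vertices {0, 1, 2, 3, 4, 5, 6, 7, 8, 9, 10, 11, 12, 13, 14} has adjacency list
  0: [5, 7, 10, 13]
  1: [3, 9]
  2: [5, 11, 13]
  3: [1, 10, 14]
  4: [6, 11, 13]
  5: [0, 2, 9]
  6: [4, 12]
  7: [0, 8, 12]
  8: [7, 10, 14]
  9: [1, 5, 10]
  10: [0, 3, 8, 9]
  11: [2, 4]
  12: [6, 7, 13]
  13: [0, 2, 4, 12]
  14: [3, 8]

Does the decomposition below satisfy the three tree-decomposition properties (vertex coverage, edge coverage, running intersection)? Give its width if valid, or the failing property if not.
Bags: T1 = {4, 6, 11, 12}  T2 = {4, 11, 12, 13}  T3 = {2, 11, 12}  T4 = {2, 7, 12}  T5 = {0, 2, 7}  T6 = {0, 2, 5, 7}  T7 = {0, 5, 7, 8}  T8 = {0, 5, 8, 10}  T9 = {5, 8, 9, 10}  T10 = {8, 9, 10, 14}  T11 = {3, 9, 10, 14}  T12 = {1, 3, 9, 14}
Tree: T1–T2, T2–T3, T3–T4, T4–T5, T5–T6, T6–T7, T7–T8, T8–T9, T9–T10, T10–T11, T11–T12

No — edge (13,2) lies in no bag.

A tree decomposition must satisfy three properties: every vertex lies in some bag; for every edge, both endpoints lie together in some bag; and for every vertex, the bags containing it form a connected subtree. Here edge (13,2) lies in no bag, so the decomposition is invalid.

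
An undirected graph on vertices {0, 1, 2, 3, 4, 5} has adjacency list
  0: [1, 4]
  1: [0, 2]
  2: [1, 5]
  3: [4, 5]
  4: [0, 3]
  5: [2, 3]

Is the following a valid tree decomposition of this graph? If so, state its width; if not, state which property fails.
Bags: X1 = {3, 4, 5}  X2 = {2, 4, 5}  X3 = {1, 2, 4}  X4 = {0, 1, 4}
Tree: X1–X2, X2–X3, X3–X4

Yes; width 2.

Checking the three conditions: (i) the bags cover all of {0, 1, 2, 3, 4, 5}; (ii) for each edge, some bag contains both endpoints; (iii) the bags containing any fixed vertex form a subtree. All hold, so the decomposition is valid with width 3 − 1 = 2.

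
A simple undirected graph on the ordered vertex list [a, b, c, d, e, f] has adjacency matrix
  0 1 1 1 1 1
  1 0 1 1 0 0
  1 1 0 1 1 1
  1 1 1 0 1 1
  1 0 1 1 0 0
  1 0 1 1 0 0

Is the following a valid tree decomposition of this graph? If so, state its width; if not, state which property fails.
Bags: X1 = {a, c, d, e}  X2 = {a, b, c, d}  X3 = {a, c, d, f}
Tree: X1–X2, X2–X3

Yes; width 3.

Checking the three conditions: (i) the bags cover all of {a, b, c, d, e, f}; (ii) for each edge, some bag contains both endpoints; (iii) the bags containing any fixed vertex form a subtree. All hold, so the decomposition is valid with width 4 − 1 = 3.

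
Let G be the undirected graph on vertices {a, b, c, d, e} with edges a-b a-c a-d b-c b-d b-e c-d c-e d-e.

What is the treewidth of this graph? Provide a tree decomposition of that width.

Every bag has size at most 4, so the width is 4 − 1 = 3 and tw(G) ≤ 3. Conversely, {b, c, d, e} is a clique of size 4, and the vertices of any clique must share a bag in every tree decomposition; so some bag has ≥ 4 vertices and tw(G) ≥ 3. Combining the bounds, tw(G) = 3.

Treewidth 3.
One such decomposition:
Bags: B1 = {a, b, c, d}  B2 = {b, c, d, e}
Tree: B1–B2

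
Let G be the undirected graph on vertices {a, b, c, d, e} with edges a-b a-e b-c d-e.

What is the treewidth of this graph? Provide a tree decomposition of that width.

Each bag holds 2 vertices, so the decomposition has width 1, which upper-bounds the treewidth. Any graph with an edge has treewidth ≥ 1, and G has the edge c–b. Hence tw(G) = 1 exactly.

Treewidth 1.
One optimal decomposition is:
Bags: B1 = {b, c}  B2 = {a, b}  B3 = {a, e}  B4 = {d, e}
Tree: B1–B2, B2–B3, B3–B4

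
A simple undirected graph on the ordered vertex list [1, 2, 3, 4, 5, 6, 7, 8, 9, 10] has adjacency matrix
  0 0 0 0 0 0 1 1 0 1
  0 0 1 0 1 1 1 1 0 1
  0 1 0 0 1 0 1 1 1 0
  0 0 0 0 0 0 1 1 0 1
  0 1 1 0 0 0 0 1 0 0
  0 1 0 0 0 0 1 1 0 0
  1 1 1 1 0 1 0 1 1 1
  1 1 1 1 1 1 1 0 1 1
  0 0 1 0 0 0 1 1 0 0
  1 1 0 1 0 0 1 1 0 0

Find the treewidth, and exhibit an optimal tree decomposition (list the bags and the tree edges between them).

Each bag holds 4 vertices, so the decomposition has width 3, which upper-bounds the treewidth. Conversely, {2, 3, 5, 8} is a clique of size 4, and the vertices of any clique must share a bag in every tree decomposition; so some bag has ≥ 4 vertices and tw(G) ≥ 3. Combining the bounds, tw(G) = 3.

Treewidth 3.
Bags: B1 = {2, 7, 8, 10}  B2 = {2, 6, 7, 8}  B3 = {2, 3, 7, 8}  B4 = {3, 7, 8, 9}  B5 = {1, 7, 8, 10}  B6 = {4, 7, 8, 10}  B7 = {2, 3, 5, 8}
Tree: B1–B2, B2–B3, B3–B4, B1–B5, B5–B6, B3–B7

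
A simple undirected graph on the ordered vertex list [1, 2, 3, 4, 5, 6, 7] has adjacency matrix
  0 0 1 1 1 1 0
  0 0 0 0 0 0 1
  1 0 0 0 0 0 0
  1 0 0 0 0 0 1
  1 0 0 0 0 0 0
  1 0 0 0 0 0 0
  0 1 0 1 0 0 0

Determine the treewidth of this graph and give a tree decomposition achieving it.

Every bag has size at most 2, so the width is 2 − 1 = 1 and tw(G) ≤ 1. Any graph with an edge has treewidth ≥ 1, and G has the edge 5–1. The upper and lower bounds meet at 1, so that is the treewidth.

Treewidth 1.
Bags: B1 = {1, 5}  B2 = {1, 4}  B3 = {1, 6}  B4 = {4, 7}  B5 = {2, 7}  B6 = {1, 3}
Tree: B1–B2, B2–B3, B2–B4, B4–B5, B3–B6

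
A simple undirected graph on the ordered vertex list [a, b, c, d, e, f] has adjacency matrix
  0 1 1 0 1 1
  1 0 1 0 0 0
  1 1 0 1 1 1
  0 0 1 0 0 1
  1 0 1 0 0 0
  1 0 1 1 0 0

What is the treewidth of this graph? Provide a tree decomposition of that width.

The largest bag has 3 vertices, giving width 2; this decomposition certifies tw(G) ≤ 2. Conversely, {c, d, f} is a clique of size 3, and the vertices of any clique must share a bag in every tree decomposition; so some bag has ≥ 3 vertices and tw(G) ≥ 2. The upper and lower bounds meet at 2, so that is the treewidth.

Treewidth 2.
Bags: B1 = {a, c, f}  B2 = {a, b, c}  B3 = {a, c, e}  B4 = {c, d, f}
Tree: B1–B2, B1–B3, B1–B4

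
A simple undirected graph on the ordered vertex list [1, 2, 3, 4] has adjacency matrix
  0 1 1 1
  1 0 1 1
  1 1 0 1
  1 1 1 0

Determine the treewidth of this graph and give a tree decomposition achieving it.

A single bag containing all 4 vertices is trivially a valid decomposition of width 3. For the lower bound, the 4 vertices {1, 2, 3, 4} are pairwise adjacent, and any tree decomposition puts a clique entirely inside one bag — forcing width ≥ 3. The upper and lower bounds meet at 3, so that is the treewidth.

Treewidth 3.
One optimal decomposition is:
Bags: B1 = {1, 2, 3, 4}
Tree: (single bag)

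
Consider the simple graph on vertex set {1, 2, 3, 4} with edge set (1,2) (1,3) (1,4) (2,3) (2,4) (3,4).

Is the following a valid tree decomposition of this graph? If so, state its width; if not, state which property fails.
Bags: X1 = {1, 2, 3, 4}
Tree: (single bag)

Yes; width 3.

Every vertex of G appears in some bag (union = {1, 2, 3, 4}); every edge is covered by a bag; and for each vertex v the set of bags containing v is connected in the bag tree. The decomposition is therefore valid. The largest bag has 4 vertices, so the width is 3.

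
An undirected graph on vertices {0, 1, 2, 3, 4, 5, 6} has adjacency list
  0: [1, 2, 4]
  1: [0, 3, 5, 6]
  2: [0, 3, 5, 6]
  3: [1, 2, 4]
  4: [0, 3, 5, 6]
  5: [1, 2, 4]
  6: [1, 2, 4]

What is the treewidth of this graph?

A width-3 tree decomposition is:
Bags: B1 = {1, 2, 3, 4}  B2 = {1, 2, 4, 6}  B3 = {1, 2, 4, 5}  B4 = {0, 1, 2, 4}
Tree: B1–B2, B2–B3, B3–B4
Each bag holds 4 vertices, so the decomposition has width 3, which upper-bounds the treewidth. For the lower bound: the 4 vertex sets {2,3}, {1,6}, {4}, {5} are disjoint, each induces a connected subgraph, and every pair is joined by at least one edge of G. Contracting each set to a single vertex therefore yields K_{4} as a minor, and since treewidth is minor-monotone, tw(G) ≥ tw(K_{4}) = 3. The upper and lower bounds meet at 3, so that is the treewidth.

3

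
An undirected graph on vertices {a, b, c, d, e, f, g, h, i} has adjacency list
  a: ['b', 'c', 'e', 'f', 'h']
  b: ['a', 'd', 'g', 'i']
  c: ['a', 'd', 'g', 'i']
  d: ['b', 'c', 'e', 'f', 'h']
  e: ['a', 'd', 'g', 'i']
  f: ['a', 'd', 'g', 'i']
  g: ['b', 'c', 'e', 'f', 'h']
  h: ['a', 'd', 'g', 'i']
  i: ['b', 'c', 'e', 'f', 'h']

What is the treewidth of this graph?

4

A width-4 tree decomposition is:
Bags: B1 = {a, d, e, g, i}  B2 = {a, d, g, h, i}  B3 = {a, b, d, g, i}  B4 = {a, c, d, g, i}  B5 = {a, d, f, g, i}
Tree: B1–B2, B2–B3, B3–B4, B4–B5
Every bag has size at most 5, so the width is 5 − 1 = 4 and tw(G) ≤ 4. For the lower bound: the 5 vertex sets {a,e}, {h,i}, {b,g}, {d}, {c} are disjoint, each induces a connected subgraph, and every pair is joined by at least one edge of G. Contracting each set to a single vertex therefore yields K_{5} as a minor, and since treewidth is minor-monotone, tw(G) ≥ tw(K_{5}) = 4. Combining the bounds, tw(G) = 4.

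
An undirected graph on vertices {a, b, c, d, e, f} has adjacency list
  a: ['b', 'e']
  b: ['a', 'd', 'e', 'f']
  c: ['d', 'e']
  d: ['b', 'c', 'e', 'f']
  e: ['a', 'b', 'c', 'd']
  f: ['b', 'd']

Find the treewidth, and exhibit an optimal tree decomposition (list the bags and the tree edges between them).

Treewidth 2.
One such decomposition:
Bags: B1 = {b, d, e}  B2 = {b, d, f}  B3 = {c, d, e}  B4 = {a, b, e}
Tree: B1–B2, B1–B3, B1–B4

Every bag has size at most 3, so the width is 3 − 1 = 2 and tw(G) ≤ 2. On the other hand G contains the 3-clique {c, d, e}. A clique must lie in a single bag of any decomposition, so no decomposition can have width below 2. Hence tw(G) = 2 exactly.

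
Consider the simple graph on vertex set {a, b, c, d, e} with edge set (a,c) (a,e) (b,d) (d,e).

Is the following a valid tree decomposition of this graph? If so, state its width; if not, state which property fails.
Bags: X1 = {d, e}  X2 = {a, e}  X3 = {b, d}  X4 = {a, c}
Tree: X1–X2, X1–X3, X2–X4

Checking the three conditions: (i) the bags cover all of {a, b, c, d, e}; (ii) for each edge, some bag contains both endpoints; (iii) the bags containing any fixed vertex form a subtree. All hold, so the decomposition is valid with width 2 − 1 = 1.

Yes; width 1.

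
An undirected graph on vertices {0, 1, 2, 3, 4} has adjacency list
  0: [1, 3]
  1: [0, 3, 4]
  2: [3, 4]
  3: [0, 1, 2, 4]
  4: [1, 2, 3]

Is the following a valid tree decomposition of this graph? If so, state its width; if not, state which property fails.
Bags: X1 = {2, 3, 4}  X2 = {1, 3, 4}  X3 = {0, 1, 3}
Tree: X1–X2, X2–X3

Checking the three conditions: (i) the bags cover all of {0, 1, 2, 3, 4}; (ii) for each edge, some bag contains both endpoints; (iii) the bags containing any fixed vertex form a subtree. All hold, so the decomposition is valid with width 3 − 1 = 2.

Yes; width 2.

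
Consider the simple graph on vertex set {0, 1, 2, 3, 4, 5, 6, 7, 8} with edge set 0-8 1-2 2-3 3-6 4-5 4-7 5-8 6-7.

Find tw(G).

1

A width-1 tree decomposition is:
Bags: B1 = {0, 8}  B2 = {5, 8}  B3 = {4, 5}  B4 = {4, 7}  B5 = {6, 7}  B6 = {3, 6}  B7 = {2, 3}  B8 = {1, 2}
Tree: B1–B2, B2–B3, B3–B4, B4–B5, B5–B6, B6–B7, B7–B8
Every bag has size at most 2, so the width is 2 − 1 = 1 and tw(G) ≤ 1. Since G has at least one edge (e.g. 0–8), it is not an edgeless graph, so tw(G) ≥ 1. Combining the bounds, tw(G) = 1.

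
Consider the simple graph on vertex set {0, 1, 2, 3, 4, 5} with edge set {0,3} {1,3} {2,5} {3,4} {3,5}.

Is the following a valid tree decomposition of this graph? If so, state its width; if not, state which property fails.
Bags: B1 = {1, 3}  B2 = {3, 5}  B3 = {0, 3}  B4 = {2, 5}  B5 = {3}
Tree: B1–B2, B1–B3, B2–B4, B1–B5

A tree decomposition must satisfy three properties: every vertex lies in some bag; for every edge, both endpoints lie together in some bag; and for every vertex, the bags containing it form a connected subtree. Here vertex 4 appears in no bag, so the decomposition is invalid.

No — vertex 4 appears in no bag.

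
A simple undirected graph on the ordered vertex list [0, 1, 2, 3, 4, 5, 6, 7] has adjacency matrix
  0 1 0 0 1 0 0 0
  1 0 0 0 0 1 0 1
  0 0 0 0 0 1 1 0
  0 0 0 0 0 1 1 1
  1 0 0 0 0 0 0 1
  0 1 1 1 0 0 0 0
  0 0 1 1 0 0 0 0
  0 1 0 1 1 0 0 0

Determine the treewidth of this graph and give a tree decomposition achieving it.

Each bag holds 3 vertices, so the decomposition has width 2, which upper-bounds the treewidth. Since 4–0–1–7–4 is a cycle in G, G is not acyclic. Forests are exactly the graphs of treewidth ≤ 1, so tw(G) ≥ 2. Hence tw(G) = 2 exactly.

Treewidth 2.
Bags: B1 = {0, 4, 7}  B2 = {0, 1, 7}  B3 = {1, 3, 7}  B4 = {1, 3, 5}  B5 = {3, 5, 6}  B6 = {2, 5, 6}
Tree: B1–B2, B2–B3, B3–B4, B4–B5, B5–B6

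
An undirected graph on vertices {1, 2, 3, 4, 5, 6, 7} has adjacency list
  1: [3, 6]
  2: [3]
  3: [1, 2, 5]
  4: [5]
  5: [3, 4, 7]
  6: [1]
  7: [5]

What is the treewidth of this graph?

A width-1 tree decomposition is:
Bags: B1 = {4, 5}  B2 = {5, 7}  B3 = {3, 5}  B4 = {2, 3}  B5 = {1, 3}  B6 = {1, 6}
Tree: B1–B2, B1–B3, B3–B4, B4–B5, B5–B6
Each bag holds 2 vertices, so the decomposition has width 1, which upper-bounds the treewidth. Any graph with an edge has treewidth ≥ 1, and G has the edge 5–4. Hence tw(G) = 1 exactly.

1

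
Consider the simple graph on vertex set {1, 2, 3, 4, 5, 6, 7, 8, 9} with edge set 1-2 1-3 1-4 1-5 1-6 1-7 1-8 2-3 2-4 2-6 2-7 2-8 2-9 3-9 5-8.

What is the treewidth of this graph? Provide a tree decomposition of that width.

Treewidth 2.
Bags: B1 = {1, 2, 3}  B2 = {1, 2, 4}  B3 = {2, 3, 9}  B4 = {1, 2, 8}  B5 = {1, 5, 8}  B6 = {1, 2, 7}  B7 = {1, 2, 6}
Tree: B1–B2, B1–B3, B1–B4, B4–B5, B1–B6, B1–B7

Every bag has size at most 3, so the width is 3 − 1 = 2 and tw(G) ≤ 2. Conversely, {1, 2, 3} is a clique of size 3, and the vertices of any clique must share a bag in every tree decomposition; so some bag has ≥ 3 vertices and tw(G) ≥ 2. Combining the bounds, tw(G) = 2.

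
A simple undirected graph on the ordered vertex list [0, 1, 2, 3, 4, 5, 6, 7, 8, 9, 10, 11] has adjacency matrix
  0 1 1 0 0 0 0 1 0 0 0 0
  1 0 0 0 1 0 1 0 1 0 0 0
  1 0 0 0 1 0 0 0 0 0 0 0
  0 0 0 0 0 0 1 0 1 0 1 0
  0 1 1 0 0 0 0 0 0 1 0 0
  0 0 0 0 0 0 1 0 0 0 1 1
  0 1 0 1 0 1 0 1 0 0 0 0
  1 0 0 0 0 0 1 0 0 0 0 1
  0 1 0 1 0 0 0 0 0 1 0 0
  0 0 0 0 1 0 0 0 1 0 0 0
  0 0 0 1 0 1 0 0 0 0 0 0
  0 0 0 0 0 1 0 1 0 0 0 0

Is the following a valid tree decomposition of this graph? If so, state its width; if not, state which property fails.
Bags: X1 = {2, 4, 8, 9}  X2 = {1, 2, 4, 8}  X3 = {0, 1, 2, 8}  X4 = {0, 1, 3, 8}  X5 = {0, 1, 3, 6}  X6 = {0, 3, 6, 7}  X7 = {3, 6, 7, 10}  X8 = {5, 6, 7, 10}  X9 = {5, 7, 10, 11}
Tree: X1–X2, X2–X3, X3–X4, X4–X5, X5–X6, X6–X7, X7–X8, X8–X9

Yes; width 3.

Vertex coverage: the bags together contain {0, 1, 2, 3, 4, 5, 6, 7, 8, 9, 10, 11}, the full vertex set. Edge coverage: each edge of G has both endpoints in at least one bag. Running intersection: for every vertex, the bags containing it form a connected subtree. All three properties hold, so this is a valid tree decomposition of width max|bag| − 1 = 3, and hence tw(G) ≤ 3.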